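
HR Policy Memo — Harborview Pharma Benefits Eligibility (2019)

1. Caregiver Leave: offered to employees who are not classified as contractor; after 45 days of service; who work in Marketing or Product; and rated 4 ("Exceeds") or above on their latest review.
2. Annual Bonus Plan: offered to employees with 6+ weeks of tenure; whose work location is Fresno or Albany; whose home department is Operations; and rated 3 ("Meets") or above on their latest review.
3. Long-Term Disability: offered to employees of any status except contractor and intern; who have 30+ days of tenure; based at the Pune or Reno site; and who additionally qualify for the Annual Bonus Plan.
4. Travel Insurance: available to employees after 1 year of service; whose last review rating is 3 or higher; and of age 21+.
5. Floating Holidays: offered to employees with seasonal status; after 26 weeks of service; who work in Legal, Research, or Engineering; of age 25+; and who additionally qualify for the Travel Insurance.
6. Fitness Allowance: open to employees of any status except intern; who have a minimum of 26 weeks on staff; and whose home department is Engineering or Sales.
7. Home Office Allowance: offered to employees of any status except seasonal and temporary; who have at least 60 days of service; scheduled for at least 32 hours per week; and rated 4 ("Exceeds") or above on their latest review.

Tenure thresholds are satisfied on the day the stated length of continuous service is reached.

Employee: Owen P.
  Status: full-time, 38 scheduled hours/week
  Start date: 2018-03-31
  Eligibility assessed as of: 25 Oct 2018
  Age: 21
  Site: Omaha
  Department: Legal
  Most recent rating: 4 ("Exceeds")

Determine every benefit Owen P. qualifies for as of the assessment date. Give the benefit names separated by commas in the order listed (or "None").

Service from 2018-03-31 to 25 Oct 2018: 208 days.
Caregiver Leave — status full-time ✓ (not excluded); service 208 days ≥ 45 days ✓; dept Legal ✗ → not eligible.
Annual Bonus Plan — service 208 days ≥ 6 weeks (≈42 days) ✓; site Omaha ✗ (not Fresno or Albany) → not eligible.
Long-Term Disability — status full-time ✓ (not excluded); service 208 days ≥ 30 days ✓; site Omaha ✗ (not Pune or Reno) → not eligible.
Travel Insurance — service 208 days < 1 year (≈365 days) ✗ → not eligible.
Floating Holidays — status full-time ✗ (requires seasonal) → not eligible.
Fitness Allowance — status full-time ✓ (not excluded); service 208 days ≥ 26 weeks (≈182 days) ✓; dept Legal ✗ → not eligible.
Home Office Allowance — status full-time ✓ (not excluded); service 208 days ≥ 60 days ✓; 38 hrs/wk ≥ 32 ✓; rating 4 ≥ 4 ✓ → eligible.

Home Office Allowance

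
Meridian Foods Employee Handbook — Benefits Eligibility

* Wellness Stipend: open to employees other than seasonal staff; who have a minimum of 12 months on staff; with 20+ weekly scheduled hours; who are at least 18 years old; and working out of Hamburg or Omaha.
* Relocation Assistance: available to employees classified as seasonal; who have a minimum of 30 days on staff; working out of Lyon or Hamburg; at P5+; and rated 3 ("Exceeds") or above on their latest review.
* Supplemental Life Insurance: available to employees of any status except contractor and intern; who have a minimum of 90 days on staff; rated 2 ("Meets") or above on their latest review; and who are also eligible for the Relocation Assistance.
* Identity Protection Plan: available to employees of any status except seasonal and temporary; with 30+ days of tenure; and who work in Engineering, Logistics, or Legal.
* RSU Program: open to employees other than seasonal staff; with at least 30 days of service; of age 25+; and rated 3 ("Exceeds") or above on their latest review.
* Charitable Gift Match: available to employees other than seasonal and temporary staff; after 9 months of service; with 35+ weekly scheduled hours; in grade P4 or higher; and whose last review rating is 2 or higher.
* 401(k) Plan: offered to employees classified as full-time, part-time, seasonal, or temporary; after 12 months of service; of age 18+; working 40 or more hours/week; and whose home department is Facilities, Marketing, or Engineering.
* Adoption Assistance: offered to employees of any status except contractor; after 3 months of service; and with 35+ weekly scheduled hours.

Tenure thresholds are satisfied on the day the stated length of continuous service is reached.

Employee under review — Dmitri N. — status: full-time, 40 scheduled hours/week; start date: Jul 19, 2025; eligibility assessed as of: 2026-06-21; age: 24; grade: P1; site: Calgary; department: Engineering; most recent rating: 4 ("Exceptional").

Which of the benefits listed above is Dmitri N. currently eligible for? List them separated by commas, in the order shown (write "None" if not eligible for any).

Identity Protection Plan, Adoption Assistance

Service from Jul 19, 2025 to 2026-06-21: 337 days.
Wellness Stipend — status full-time ✓ (not excluded); service 337 days < 12 months (≈360 days) ✗ → not eligible.
Relocation Assistance — status full-time ✗ (requires seasonal) → not eligible.
Supplemental Life Insurance — status full-time ✓ (not excluded); service 337 days ≥ 90 days ✓; rating 4 ≥ 2 ✓; not eligible for Relocation Assistance ✗ → not eligible.
Identity Protection Plan — status full-time ✓ (not excluded); service 337 days ≥ 30 days ✓; dept Engineering ✓ → eligible.
RSU Program — status full-time ✓ (not excluded); service 337 days ≥ 30 days ✓; age 24 < 25 ✗ → not eligible.
Charitable Gift Match — status full-time ✓ (not excluded); service 337 days ≥ 9 months (≈270 days) ✓; 40 hrs/wk ≥ 35 ✓; grade P1 < P4 ✗ → not eligible.
401(k) Plan — status full-time ✓; service 337 days < 12 months (≈360 days) ✗ → not eligible.
Adoption Assistance — status full-time ✓ (not excluded); service 337 days ≥ 3 months (≈90 days) ✓; 40 hrs/wk ≥ 35 ✓ → eligible.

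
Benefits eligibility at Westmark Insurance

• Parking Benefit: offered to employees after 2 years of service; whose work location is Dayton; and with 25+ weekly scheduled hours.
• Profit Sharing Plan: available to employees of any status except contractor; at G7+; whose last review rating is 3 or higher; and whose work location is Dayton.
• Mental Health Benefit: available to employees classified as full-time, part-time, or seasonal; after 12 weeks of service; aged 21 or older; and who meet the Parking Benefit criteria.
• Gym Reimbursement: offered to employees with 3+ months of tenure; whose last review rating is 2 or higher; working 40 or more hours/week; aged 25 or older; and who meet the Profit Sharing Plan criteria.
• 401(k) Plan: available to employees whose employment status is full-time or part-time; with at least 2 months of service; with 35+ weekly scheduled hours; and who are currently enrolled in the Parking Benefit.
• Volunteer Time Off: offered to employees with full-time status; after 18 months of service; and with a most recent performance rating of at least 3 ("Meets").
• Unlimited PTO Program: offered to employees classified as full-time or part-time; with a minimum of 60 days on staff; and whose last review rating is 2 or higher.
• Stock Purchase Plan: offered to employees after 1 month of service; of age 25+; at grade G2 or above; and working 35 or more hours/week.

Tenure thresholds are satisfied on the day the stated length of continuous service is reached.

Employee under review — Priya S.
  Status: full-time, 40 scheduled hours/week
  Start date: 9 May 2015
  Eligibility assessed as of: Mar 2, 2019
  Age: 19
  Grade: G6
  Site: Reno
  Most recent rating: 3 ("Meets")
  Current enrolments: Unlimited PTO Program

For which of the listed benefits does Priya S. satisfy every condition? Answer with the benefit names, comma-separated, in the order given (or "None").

Service from 9 May 2015 to Mar 2, 2019: 1393 days.
Parking Benefit — service 1393 days ≥ 2 years (≈730 days) ✓; site Reno ✗ (not Dayton) → not eligible.
Profit Sharing Plan — status full-time ✓ (not excluded); grade G6 < G7 ✗ → not eligible.
Mental Health Benefit — status full-time ✓; service 1393 days ≥ 12 weeks (≈84 days) ✓; age 19 < 21 ✗ → not eligible.
Gym Reimbursement — service 1393 days ≥ 3 months (≈90 days) ✓; rating 3 ≥ 2 ✓; 40 hrs/wk ≥ 40 ✓; age 19 < 25 ✗ → not eligible.
401(k) Plan — status full-time ✓; service 1393 days ≥ 2 months (≈60 days) ✓; 40 hrs/wk ≥ 35 ✓; not enrolled in Parking Benefit ✗ → not eligible.
Volunteer Time Off — status full-time ✓; service 1393 days ≥ 18 months (≈540 days) ✓; rating 3 ≥ 3 ✓ → eligible.
Unlimited PTO Program — status full-time ✓; service 1393 days ≥ 60 days ✓; rating 3 ≥ 2 ✓ → eligible.
Stock Purchase Plan — service 1393 days ≥ 1 month (≈30 days) ✓; age 19 < 25 ✗ → not eligible.

Volunteer Time Off, Unlimited PTO Program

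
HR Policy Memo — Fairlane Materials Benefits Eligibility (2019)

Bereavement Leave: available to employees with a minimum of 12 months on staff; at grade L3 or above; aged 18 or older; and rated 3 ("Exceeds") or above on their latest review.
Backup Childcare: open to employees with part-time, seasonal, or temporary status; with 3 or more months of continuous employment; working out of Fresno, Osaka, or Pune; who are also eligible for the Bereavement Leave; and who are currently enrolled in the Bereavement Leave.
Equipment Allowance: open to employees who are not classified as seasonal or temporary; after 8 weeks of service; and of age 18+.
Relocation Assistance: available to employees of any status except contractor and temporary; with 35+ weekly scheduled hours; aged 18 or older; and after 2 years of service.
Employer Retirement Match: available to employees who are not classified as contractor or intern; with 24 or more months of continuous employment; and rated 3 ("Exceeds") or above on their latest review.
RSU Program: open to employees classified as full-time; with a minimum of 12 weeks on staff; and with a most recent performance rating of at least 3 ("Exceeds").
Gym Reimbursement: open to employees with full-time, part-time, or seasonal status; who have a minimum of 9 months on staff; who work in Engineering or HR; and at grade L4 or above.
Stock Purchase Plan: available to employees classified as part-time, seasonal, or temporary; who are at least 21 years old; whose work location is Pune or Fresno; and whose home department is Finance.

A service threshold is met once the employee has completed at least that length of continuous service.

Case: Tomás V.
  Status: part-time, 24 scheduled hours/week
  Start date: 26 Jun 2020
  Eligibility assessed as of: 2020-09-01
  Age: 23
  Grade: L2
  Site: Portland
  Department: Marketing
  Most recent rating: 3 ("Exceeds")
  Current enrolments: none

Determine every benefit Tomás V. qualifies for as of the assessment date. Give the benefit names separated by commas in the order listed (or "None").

Service from 26 Jun 2020 to 2020-09-01: 67 days.
Bereavement Leave — service 67 days < 12 months (≈360 days) ✗ → not eligible.
Backup Childcare — status part-time ✓; service 67 days < 3 months (≈90 days) ✗ → not eligible.
Equipment Allowance — status part-time ✓ (not excluded); service 67 days ≥ 8 weeks (≈56 days) ✓; age 23 ≥ 18 ✓ → eligible.
Relocation Assistance — status part-time ✓ (not excluded); 24 hrs/wk < 35 ✗ → not eligible.
Employer Retirement Match — status part-time ✓ (not excluded); service 67 days < 24 months (≈720 days) ✗ → not eligible.
RSU Program — status part-time ✗ (requires full-time) → not eligible.
Gym Reimbursement — status part-time ✓; service 67 days < 9 months (≈270 days) ✗ → not eligible.
Stock Purchase Plan — status part-time ✓; age 23 ≥ 21 ✓; site Portland ✗ (not Pune or Fresno) → not eligible.

Equipment Allowance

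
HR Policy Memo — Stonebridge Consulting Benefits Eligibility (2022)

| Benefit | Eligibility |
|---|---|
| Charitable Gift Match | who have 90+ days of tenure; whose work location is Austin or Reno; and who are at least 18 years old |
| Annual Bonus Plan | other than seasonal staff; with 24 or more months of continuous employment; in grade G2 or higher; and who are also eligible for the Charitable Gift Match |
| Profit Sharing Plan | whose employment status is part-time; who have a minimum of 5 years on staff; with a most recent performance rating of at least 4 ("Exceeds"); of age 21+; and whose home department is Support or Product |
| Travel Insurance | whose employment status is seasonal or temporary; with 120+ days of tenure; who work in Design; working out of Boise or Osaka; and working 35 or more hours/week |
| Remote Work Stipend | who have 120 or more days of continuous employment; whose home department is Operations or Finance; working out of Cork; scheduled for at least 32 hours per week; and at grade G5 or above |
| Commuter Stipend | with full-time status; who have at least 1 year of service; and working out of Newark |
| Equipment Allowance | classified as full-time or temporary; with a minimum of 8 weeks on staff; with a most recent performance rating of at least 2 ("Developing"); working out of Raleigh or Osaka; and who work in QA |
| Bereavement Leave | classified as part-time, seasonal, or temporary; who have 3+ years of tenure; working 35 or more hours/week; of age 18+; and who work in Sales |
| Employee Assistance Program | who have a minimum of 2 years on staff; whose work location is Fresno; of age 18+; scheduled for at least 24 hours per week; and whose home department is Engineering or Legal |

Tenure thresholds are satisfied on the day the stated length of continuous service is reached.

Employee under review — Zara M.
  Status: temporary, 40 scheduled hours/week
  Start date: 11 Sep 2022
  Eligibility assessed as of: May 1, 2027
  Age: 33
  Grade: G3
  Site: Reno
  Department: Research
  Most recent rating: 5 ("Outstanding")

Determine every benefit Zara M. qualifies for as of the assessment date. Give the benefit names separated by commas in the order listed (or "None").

Service from 11 Sep 2022 to May 1, 2027: 1693 days.
Charitable Gift Match — service 1693 days ≥ 90 days ✓; site Reno ✓; age 33 ≥ 18 ✓ → eligible.
Annual Bonus Plan — status temporary ✓ (not excluded); service 1693 days ≥ 24 months (≈720 days) ✓; grade G3 ≥ G2 ✓; eligible for Charitable Gift Match ✓ → eligible.
Profit Sharing Plan — status temporary ✗ (requires part-time) → not eligible.
Travel Insurance — status temporary ✓; service 1693 days ≥ 120 days ✓; dept Research ✗ → not eligible.
Remote Work Stipend — service 1693 days ≥ 120 days ✓; dept Research ✗ → not eligible.
Commuter Stipend — status temporary ✗ (requires full-time) → not eligible.
Equipment Allowance — status temporary ✓; service 1693 days ≥ 8 weeks (≈56 days) ✓; rating 5 ≥ 2 ✓; site Reno ✗ (not Raleigh or Osaka) → not eligible.
Bereavement Leave — status temporary ✓; service 1693 days ≥ 3 years (≈1095 days) ✓; 40 hrs/wk ≥ 35 ✓; age 33 ≥ 18 ✓; dept Research ✗ → not eligible.
Employee Assistance Program — service 1693 days ≥ 2 years (≈730 days) ✓; site Reno ✗ (not Fresno) → not eligible.

Charitable Gift Match, Annual Bonus Plan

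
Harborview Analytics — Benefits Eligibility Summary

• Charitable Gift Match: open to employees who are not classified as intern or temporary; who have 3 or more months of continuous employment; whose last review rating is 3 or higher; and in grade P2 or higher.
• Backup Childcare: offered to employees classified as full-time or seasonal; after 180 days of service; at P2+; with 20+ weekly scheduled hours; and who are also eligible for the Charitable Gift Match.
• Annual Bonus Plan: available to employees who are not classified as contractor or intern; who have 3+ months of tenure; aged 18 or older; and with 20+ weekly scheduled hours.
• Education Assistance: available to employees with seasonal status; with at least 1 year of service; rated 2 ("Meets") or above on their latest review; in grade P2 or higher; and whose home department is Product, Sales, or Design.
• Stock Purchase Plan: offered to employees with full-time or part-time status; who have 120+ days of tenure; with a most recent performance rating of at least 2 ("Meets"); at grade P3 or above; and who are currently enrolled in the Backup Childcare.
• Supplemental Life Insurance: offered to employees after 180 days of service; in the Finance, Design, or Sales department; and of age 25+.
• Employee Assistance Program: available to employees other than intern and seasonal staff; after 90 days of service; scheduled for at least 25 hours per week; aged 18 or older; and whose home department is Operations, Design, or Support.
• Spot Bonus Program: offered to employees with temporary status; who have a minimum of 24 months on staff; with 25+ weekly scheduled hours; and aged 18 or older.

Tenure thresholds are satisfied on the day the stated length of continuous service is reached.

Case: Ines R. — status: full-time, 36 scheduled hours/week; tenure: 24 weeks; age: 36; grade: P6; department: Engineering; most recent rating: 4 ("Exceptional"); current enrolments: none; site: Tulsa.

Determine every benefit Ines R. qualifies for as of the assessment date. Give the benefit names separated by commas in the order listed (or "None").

Charitable Gift Match — status full-time ✓ (not excluded); service 24 weeks ≥ 3 months (≈90 days) ✓; rating 4 ≥ 3 ✓; grade P6 ≥ P2 ✓ → eligible.
Backup Childcare — status full-time ✓; service 24 weeks < 180 days ✗ → not eligible.
Annual Bonus Plan — status full-time ✓ (not excluded); service 24 weeks ≥ 3 months (≈90 days) ✓; age 36 ≥ 18 ✓; 36 hrs/wk ≥ 20 ✓ → eligible.
Education Assistance — status full-time ✗ (requires seasonal) → not eligible.
Stock Purchase Plan — status full-time ✓; service 24 weeks ≥ 120 days ✓; rating 4 ≥ 2 ✓; grade P6 ≥ P3 ✓; not enrolled in Backup Childcare ✗ → not eligible.
Supplemental Life Insurance — service 24 weeks < 180 days ✗ → not eligible.
Employee Assistance Program — status full-time ✓ (not excluded); service 24 weeks ≥ 90 days ✓; 36 hrs/wk ≥ 25 ✓; age 36 ≥ 18 ✓; dept Engineering ✗ → not eligible.
Spot Bonus Program — status full-time ✗ (requires temporary) → not eligible.

Charitable Gift Match, Annual Bonus Plan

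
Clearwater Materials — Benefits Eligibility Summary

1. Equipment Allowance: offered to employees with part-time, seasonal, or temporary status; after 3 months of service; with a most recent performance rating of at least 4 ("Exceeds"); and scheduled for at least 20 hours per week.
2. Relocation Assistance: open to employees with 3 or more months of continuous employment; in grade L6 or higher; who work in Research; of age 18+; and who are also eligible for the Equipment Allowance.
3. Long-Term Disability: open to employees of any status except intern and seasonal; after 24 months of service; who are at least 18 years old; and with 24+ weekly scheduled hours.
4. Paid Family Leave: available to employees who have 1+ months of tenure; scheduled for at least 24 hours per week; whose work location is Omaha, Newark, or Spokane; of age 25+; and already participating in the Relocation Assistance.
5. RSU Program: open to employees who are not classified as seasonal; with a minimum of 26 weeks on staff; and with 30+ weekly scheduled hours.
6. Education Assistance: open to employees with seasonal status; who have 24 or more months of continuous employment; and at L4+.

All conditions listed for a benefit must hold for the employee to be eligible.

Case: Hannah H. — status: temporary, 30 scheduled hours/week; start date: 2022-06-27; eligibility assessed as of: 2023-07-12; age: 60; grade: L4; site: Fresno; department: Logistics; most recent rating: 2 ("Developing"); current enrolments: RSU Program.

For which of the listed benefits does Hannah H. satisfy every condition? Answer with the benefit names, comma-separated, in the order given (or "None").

Service from 2022-06-27 to 2023-07-12: 380 days.
Equipment Allowance — status temporary ✓; service 380 days ≥ 3 months (≈90 days) ✓; rating 2 < 4 ✗ → not eligible.
Relocation Assistance — service 380 days ≥ 3 months (≈90 days) ✓; grade L4 < L6 ✗ → not eligible.
Long-Term Disability — status temporary ✓ (not excluded); service 380 days < 24 months (≈720 days) ✗ → not eligible.
Paid Family Leave — service 380 days ≥ 1 month (≈30 days) ✓; 30 hrs/wk ≥ 24 ✓; site Fresno ✗ (not Omaha, Newark, or Spokane) → not eligible.
RSU Program — status temporary ✓ (not excluded); service 380 days ≥ 26 weeks (≈182 days) ✓; 30 hrs/wk ≥ 30 ✓ → eligible.
Education Assistance — status temporary ✗ (requires seasonal) → not eligible.

RSU Program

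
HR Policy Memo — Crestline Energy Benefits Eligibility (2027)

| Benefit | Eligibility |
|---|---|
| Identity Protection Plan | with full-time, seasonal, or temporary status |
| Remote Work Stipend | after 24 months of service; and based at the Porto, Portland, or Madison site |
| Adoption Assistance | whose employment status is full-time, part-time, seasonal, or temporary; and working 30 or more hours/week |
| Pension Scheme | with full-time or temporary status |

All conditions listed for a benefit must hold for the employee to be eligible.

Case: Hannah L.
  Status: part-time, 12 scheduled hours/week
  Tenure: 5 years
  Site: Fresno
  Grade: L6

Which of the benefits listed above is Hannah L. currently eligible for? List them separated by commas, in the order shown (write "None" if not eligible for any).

Identity Protection Plan — status part-time ✗ (requires full-time, seasonal, or temporary) → not eligible.
Remote Work Stipend — service 5 years ≥ 24 months (≈720 days) ✓; site Fresno ✗ (not Porto, Portland, or Madison) → not eligible.
Adoption Assistance — status part-time ✓; 12 hrs/wk < 30 ✗ → not eligible.
Pension Scheme — status part-time ✗ (requires full-time or temporary) → not eligible.

None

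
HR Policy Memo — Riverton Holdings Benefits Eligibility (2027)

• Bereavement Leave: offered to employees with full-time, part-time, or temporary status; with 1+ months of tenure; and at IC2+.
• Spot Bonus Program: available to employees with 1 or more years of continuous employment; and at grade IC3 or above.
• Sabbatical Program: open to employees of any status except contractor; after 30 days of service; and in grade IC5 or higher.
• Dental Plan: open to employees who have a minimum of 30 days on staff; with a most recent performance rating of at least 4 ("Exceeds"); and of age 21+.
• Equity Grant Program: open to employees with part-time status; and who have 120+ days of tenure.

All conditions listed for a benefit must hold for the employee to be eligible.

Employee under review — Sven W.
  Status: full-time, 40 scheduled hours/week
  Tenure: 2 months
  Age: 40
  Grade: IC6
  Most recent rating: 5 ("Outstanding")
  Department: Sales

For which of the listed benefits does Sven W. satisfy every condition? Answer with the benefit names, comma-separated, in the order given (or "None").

Bereavement Leave, Sabbatical Program, Dental Plan

Bereavement Leave — status full-time ✓; service 2 months ≥ 1 month ✓; grade IC6 ≥ IC2 ✓ → eligible.
Spot Bonus Program — service 2 months < 1 year (≈365 days) ✗ → not eligible.
Sabbatical Program — status full-time ✓ (not excluded); service 2 months ≥ 30 days ✓; grade IC6 ≥ IC5 ✓ → eligible.
Dental Plan — service 2 months ≥ 30 days ✓; rating 5 ≥ 4 ✓; age 40 ≥ 21 ✓ → eligible.
Equity Grant Program — status full-time ✗ (requires part-time) → not eligible.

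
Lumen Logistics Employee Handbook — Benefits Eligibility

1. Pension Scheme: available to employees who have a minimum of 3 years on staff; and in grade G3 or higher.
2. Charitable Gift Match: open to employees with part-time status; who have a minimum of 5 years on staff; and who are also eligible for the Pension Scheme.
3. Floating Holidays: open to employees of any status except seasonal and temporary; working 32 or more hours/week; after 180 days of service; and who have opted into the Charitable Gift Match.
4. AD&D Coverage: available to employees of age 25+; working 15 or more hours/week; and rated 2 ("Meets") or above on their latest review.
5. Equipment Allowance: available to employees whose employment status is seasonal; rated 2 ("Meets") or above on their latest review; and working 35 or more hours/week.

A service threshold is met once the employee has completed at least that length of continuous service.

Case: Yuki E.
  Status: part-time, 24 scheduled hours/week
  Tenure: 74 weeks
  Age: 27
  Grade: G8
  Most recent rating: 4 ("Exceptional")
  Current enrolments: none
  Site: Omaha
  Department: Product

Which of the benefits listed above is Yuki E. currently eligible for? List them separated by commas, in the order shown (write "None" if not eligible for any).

AD&D Coverage

Pension Scheme — service 74 weeks < 3 years (≈1095 days) ✗ → not eligible.
Charitable Gift Match — status part-time ✓; service 74 weeks < 5 years (≈1825 days) ✗ → not eligible.
Floating Holidays — status part-time ✓ (not excluded); 24 hrs/wk < 32 ✗ → not eligible.
AD&D Coverage — age 27 ≥ 25 ✓; 24 hrs/wk ≥ 15 ✓; rating 4 ≥ 2 ✓ → eligible.
Equipment Allowance — status part-time ✗ (requires seasonal) → not eligible.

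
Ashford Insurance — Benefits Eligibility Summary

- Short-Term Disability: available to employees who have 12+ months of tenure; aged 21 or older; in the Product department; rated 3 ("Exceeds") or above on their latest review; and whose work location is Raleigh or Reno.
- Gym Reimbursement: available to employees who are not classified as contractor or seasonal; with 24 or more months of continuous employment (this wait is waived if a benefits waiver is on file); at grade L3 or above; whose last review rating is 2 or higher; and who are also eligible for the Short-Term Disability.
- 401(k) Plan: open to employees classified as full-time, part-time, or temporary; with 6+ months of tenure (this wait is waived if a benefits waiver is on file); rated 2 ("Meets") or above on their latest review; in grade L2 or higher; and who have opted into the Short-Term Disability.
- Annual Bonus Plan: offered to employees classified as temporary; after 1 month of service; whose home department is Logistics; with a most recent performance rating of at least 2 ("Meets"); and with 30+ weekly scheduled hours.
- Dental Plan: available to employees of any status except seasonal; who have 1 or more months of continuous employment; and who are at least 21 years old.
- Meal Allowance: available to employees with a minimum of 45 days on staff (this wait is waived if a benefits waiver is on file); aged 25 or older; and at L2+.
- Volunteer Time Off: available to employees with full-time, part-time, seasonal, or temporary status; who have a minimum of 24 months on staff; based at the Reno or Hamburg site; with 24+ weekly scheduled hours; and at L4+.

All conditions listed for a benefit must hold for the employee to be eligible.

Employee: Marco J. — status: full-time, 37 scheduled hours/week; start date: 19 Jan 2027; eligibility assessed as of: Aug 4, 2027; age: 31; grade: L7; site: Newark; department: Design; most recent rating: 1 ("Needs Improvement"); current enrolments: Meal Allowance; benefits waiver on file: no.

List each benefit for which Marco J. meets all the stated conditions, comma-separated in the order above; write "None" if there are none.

Service from 19 Jan 2027 to Aug 4, 2027: 197 days.
Short-Term Disability — service 197 days < 12 months (≈360 days) ✗ → not eligible.
Gym Reimbursement — status full-time ✓ (not excluded); no waiver, service 197 days < 24 months (≈720 days) ✗ → not eligible.
401(k) Plan — status full-time ✓; no waiver, service 197 days ≥ 6 months (≈180 days) ✓; rating 1 < 2 ✗ → not eligible.
Annual Bonus Plan — status full-time ✗ (requires temporary) → not eligible.
Dental Plan — status full-time ✓ (not excluded); service 197 days ≥ 1 month (≈30 days) ✓; age 31 ≥ 21 ✓ → eligible.
Meal Allowance — no waiver, service 197 days ≥ 45 days ✓; age 31 ≥ 25 ✓; grade L7 ≥ L2 ✓ → eligible.
Volunteer Time Off — status full-time ✓; service 197 days < 24 months (≈720 days) ✗ → not eligible.

Dental Plan, Meal Allowance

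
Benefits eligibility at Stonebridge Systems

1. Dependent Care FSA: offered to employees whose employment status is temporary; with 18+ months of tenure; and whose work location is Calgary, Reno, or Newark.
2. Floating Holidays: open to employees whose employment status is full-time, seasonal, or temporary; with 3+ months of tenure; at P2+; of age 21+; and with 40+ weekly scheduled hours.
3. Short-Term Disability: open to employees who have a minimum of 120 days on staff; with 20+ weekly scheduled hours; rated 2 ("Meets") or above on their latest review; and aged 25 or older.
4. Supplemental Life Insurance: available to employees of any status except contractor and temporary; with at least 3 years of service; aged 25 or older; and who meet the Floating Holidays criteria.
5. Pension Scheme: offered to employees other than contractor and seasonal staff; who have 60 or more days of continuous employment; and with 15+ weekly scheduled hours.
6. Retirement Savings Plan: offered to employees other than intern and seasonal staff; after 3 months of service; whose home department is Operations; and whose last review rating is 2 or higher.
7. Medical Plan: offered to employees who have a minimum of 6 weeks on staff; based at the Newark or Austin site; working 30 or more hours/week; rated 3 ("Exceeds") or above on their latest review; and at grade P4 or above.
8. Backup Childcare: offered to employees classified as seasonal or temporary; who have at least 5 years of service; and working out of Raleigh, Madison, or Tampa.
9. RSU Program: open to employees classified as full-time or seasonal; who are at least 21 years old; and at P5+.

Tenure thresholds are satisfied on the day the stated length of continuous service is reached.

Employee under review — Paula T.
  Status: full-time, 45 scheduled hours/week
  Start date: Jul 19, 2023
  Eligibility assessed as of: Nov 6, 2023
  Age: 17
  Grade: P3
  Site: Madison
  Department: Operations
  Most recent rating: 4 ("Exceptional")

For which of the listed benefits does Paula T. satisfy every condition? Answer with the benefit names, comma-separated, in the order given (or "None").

Pension Scheme, Retirement Savings Plan

Service from Jul 19, 2023 to Nov 6, 2023: 110 days.
Dependent Care FSA — status full-time ✗ (requires temporary) → not eligible.
Floating Holidays — status full-time ✓; service 110 days ≥ 3 months (≈90 days) ✓; grade P3 ≥ P2 ✓; age 17 < 21 ✗ → not eligible.
Short-Term Disability — service 110 days < 120 days ✗ → not eligible.
Supplemental Life Insurance — status full-time ✓ (not excluded); service 110 days < 3 years (≈1095 days) ✗ → not eligible.
Pension Scheme — status full-time ✓ (not excluded); service 110 days ≥ 60 days ✓; 45 hrs/wk ≥ 15 ✓ → eligible.
Retirement Savings Plan — status full-time ✓ (not excluded); service 110 days ≥ 3 months (≈90 days) ✓; dept Operations ✓; rating 4 ≥ 2 ✓ → eligible.
Medical Plan — service 110 days ≥ 6 weeks (≈42 days) ✓; site Madison ✗ (not Newark or Austin) → not eligible.
Backup Childcare — status full-time ✗ (requires seasonal or temporary) → not eligible.
RSU Program — status full-time ✓; age 17 < 21 ✗ → not eligible.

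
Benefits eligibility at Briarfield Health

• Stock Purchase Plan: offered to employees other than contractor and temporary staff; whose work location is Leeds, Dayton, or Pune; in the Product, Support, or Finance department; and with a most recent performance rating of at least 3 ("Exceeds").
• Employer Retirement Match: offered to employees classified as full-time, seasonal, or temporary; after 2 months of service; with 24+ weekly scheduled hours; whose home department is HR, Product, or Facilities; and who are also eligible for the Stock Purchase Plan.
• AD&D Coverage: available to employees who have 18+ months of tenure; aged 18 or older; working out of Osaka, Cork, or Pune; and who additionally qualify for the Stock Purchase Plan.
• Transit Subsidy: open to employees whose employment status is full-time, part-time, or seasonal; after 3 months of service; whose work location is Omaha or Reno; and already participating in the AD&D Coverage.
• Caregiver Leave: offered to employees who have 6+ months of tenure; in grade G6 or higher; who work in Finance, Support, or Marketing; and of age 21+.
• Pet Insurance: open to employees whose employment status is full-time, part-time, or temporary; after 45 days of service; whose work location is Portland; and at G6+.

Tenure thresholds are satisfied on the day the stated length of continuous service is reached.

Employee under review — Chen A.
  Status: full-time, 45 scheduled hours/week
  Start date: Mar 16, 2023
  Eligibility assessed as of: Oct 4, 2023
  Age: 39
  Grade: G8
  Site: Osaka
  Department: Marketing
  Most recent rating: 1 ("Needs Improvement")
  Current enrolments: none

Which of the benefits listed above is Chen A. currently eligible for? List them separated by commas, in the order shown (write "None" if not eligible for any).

Service from Mar 16, 2023 to Oct 4, 2023: 202 days.
Stock Purchase Plan — status full-time ✓ (not excluded); site Osaka ✗ (not Leeds, Dayton, or Pune) → not eligible.
Employer Retirement Match — status full-time ✓; service 202 days ≥ 2 months (≈60 days) ✓; 45 hrs/wk ≥ 24 ✓; dept Marketing ✗ → not eligible.
AD&D Coverage — service 202 days < 18 months (≈540 days) ✗ → not eligible.
Transit Subsidy — status full-time ✓; service 202 days ≥ 3 months (≈90 days) ✓; site Osaka ✗ (not Omaha or Reno) → not eligible.
Caregiver Leave — service 202 days ≥ 6 months (≈180 days) ✓; grade G8 ≥ G6 ✓; dept Marketing ✓; age 39 ≥ 21 ✓ → eligible.
Pet Insurance — status full-time ✓; service 202 days ≥ 45 days ✓; site Osaka ✗ (not Portland) → not eligible.

Caregiver Leave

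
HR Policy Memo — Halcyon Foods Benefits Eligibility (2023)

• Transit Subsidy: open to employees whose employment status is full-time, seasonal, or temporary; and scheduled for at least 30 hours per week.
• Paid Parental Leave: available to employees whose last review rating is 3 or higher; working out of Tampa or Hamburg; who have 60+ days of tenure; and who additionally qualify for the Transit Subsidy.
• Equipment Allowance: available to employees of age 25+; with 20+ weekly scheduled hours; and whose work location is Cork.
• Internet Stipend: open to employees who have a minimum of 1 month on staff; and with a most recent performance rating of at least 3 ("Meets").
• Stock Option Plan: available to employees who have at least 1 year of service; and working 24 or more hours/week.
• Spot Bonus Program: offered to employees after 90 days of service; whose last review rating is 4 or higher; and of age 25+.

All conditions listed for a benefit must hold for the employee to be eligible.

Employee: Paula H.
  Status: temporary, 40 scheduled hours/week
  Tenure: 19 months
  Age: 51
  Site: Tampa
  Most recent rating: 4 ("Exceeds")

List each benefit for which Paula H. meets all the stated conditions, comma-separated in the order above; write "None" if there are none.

Transit Subsidy, Paid Parental Leave, Internet Stipend, Stock Option Plan, Spot Bonus Program

Transit Subsidy — status temporary ✓; 40 hrs/wk ≥ 30 ✓ → eligible.
Paid Parental Leave — rating 4 ≥ 3 ✓; site Tampa ✓; service 19 months ≥ 60 days ✓; eligible for Transit Subsidy ✓ → eligible.
Equipment Allowance — age 51 ≥ 25 ✓; 40 hrs/wk ≥ 20 ✓; site Tampa ✗ (not Cork) → not eligible.
Internet Stipend — service 19 months ≥ 1 month ✓; rating 4 ≥ 3 ✓ → eligible.
Stock Option Plan — service 19 months ≥ 1 year (≈365 days) ✓; 40 hrs/wk ≥ 24 ✓ → eligible.
Spot Bonus Program — service 19 months ≥ 90 days ✓; rating 4 ≥ 4 ✓; age 51 ≥ 25 ✓ → eligible.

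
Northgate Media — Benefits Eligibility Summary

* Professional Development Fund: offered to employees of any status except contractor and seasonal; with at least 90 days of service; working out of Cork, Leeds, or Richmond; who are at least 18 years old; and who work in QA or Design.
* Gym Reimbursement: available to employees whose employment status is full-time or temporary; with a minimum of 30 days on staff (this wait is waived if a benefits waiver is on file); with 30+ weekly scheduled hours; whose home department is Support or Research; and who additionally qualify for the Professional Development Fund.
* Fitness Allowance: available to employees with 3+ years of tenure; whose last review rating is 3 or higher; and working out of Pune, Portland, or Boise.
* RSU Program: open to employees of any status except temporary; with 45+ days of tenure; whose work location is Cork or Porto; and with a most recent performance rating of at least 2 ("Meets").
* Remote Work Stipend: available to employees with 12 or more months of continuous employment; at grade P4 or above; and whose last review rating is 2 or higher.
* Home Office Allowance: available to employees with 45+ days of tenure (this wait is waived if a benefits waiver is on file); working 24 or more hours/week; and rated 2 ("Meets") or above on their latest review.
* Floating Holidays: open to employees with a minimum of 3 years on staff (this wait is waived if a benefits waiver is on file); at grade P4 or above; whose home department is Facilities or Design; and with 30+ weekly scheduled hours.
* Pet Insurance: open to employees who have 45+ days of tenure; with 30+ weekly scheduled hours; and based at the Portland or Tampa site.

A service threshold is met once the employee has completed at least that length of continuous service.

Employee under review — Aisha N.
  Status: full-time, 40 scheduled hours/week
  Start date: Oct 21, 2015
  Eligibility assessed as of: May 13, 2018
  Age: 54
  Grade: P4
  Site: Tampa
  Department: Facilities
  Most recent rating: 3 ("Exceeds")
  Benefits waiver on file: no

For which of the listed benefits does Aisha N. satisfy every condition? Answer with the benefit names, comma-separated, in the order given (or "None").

Remote Work Stipend, Home Office Allowance, Pet Insurance

Service from Oct 21, 2015 to May 13, 2018: 935 days.
Professional Development Fund — status full-time ✓ (not excluded); service 935 days ≥ 90 days ✓; site Tampa ✗ (not Cork, Leeds, or Richmond) → not eligible.
Gym Reimbursement — status full-time ✓; no waiver, service 935 days ≥ 30 days ✓; 40 hrs/wk ≥ 30 ✓; dept Facilities ✗ → not eligible.
Fitness Allowance — service 935 days < 3 years (≈1095 days) ✗ → not eligible.
RSU Program — status full-time ✓ (not excluded); service 935 days ≥ 45 days ✓; site Tampa ✗ (not Cork or Porto) → not eligible.
Remote Work Stipend — service 935 days ≥ 12 months (≈360 days) ✓; grade P4 ≥ P4 ✓; rating 3 ≥ 2 ✓ → eligible.
Home Office Allowance — no waiver, service 935 days ≥ 45 days ✓; 40 hrs/wk ≥ 24 ✓; rating 3 ≥ 2 ✓ → eligible.
Floating Holidays — no waiver, service 935 days < 3 years (≈1095 days) ✗ → not eligible.
Pet Insurance — service 935 days ≥ 45 days ✓; 40 hrs/wk ≥ 30 ✓; site Tampa ✓ → eligible.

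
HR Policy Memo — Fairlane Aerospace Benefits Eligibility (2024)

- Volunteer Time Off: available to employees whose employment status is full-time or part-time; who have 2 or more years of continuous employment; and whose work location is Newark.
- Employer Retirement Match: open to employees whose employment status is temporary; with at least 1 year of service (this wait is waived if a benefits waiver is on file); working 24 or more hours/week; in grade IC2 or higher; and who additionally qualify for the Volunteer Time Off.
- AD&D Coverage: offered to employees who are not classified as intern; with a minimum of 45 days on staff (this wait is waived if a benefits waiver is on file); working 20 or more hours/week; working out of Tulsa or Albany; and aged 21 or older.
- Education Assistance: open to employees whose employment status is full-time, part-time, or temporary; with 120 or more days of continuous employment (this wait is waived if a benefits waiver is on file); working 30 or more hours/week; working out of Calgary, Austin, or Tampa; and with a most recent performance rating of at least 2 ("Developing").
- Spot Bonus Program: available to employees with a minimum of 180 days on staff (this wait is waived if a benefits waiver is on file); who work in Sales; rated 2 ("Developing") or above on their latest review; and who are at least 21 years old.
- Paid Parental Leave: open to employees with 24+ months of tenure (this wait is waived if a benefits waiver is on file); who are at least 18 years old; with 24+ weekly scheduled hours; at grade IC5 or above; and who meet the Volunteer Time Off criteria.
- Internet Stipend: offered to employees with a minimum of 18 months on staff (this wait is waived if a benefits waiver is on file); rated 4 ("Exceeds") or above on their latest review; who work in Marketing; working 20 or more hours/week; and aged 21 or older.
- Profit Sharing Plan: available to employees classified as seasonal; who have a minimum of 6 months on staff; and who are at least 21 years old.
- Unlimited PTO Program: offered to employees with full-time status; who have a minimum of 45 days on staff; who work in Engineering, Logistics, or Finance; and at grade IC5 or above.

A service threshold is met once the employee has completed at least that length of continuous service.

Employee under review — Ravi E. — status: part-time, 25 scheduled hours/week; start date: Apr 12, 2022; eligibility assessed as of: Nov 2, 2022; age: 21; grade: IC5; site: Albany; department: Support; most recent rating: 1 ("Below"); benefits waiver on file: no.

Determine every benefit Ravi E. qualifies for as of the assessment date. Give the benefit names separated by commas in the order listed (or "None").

AD&D Coverage

Service from Apr 12, 2022 to Nov 2, 2022: 204 days.
Volunteer Time Off — status part-time ✓; service 204 days < 2 years (≈730 days) ✗ → not eligible.
Employer Retirement Match — status part-time ✗ (requires temporary) → not eligible.
AD&D Coverage — status part-time ✓ (not excluded); no waiver, service 204 days ≥ 45 days ✓; 25 hrs/wk ≥ 20 ✓; site Albany ✓; age 21 ≥ 21 ✓ → eligible.
Education Assistance — status part-time ✓; no waiver, service 204 days ≥ 120 days ✓; 25 hrs/wk < 30 ✗ → not eligible.
Spot Bonus Program — no waiver, service 204 days ≥ 180 days ✓; dept Support ✗ → not eligible.
Paid Parental Leave — no waiver, service 204 days < 24 months (≈720 days) ✗ → not eligible.
Internet Stipend — no waiver, service 204 days < 18 months (≈540 days) ✗ → not eligible.
Profit Sharing Plan — status part-time ✗ (requires seasonal) → not eligible.
Unlimited PTO Program — status part-time ✗ (requires full-time) → not eligible.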